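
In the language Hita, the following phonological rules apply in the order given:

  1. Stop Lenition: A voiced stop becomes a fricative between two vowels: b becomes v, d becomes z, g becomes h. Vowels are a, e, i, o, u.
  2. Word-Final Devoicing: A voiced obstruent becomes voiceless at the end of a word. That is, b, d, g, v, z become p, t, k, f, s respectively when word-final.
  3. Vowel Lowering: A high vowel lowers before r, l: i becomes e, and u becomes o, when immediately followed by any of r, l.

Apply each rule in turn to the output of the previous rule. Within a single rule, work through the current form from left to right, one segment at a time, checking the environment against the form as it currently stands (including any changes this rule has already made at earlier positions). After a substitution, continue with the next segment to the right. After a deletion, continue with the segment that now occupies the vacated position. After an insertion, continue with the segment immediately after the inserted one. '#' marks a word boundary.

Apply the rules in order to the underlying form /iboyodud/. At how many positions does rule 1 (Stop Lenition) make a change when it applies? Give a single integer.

2

1 Stop Lenition: [iboyodud] → [ivoyozud]
2 Word-Final Devoicing: [ivoyozud] → [ivoyozut]
3 Vowel Lowering: no change — [ivoyozut]
Rule 1 changed 2 position(s).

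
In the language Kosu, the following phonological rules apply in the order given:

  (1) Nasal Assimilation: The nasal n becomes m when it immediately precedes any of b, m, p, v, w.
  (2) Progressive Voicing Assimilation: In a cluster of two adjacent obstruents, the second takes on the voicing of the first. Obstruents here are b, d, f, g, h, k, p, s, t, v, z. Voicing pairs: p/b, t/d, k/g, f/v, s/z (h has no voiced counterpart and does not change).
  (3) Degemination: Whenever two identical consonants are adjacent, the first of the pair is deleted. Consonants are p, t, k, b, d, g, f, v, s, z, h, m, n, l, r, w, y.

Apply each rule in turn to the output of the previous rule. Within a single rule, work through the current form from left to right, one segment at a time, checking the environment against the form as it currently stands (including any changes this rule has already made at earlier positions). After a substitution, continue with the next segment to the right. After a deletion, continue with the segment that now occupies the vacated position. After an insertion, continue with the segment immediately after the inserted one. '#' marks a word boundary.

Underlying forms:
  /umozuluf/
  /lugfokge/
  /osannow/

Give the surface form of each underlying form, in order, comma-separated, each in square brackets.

/umozuluf/:
  (1) Nasal Assimilation: no change — [umozuluf]
  (2) Progressive Voicing Assimilation: no change — [umozuluf]
  (3) Degemination: no change — [umozuluf]
/lugfokge/:
  (1) Nasal Assimilation: no change — [lugfokge]
  (2) Progressive Voicing Assimilation: [lugfokge] → [lugvokke]
  (3) Degemination: [lugvokke] → [lugvoke]
/osannow/:
  (1) Nasal Assimilation: no change — [osannow]
  (2) Progressive Voicing Assimilation: no change — [osannow]
  (3) Degemination: [osannow] → [osanow]

[umozuluf], [lugvoke], [osanow]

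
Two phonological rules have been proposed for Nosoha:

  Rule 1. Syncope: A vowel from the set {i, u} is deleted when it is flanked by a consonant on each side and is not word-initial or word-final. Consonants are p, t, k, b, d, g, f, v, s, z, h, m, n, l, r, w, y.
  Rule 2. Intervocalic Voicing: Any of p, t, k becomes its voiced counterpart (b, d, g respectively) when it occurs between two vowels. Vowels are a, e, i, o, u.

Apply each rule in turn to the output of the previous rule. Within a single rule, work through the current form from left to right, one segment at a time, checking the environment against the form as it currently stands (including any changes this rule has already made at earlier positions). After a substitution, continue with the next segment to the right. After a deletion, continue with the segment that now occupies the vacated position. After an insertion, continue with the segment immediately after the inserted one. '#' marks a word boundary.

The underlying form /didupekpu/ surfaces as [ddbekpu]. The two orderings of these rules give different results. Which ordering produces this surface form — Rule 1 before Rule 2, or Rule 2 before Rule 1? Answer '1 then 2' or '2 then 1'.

2 then 1

Order 1 then 2:
  1 Syncope: [didupekpu] → [ddpekpu]
  2 Intervocalic Voicing: no change — [ddpekpu]
  result: [ddpekpu]
Order 2 then 1:
  2 Intervocalic Voicing: [didupekpu] → [didubekpu]
  1 Syncope: [didubekpu] → [ddbekpu]
  result: [ddbekpu]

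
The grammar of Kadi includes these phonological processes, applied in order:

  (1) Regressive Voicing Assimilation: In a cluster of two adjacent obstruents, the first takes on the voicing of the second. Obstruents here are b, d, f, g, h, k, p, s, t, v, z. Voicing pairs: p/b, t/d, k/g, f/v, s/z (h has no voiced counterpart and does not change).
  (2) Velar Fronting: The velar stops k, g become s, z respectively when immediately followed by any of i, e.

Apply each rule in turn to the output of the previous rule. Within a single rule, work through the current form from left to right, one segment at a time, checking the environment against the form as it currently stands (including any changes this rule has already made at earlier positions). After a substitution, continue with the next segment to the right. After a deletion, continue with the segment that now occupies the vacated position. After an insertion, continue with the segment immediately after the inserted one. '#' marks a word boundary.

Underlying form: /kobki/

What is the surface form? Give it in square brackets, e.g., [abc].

[kopsi]

(1) Regressive Voicing Assimilation: [kobki] → [kopki]
(2) Velar Fronting: [kopki] → [kopsi]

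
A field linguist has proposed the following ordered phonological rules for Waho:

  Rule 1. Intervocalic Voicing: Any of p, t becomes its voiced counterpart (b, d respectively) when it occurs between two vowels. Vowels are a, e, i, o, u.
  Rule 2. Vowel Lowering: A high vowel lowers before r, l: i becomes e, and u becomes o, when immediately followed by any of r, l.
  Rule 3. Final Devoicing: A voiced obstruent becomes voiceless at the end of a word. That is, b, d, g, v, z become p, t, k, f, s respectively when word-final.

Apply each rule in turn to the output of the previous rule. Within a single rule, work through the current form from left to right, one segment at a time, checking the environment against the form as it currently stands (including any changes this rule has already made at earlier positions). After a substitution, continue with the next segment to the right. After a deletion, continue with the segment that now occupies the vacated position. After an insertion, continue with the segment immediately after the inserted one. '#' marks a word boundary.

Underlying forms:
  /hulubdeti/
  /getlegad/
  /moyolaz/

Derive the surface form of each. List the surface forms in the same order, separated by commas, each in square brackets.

/hulubdeti/:
  Rule 1 Intervocalic Voicing: [hulubdeti] → [hulubdedi]
  Rule 2 Vowel Lowering: [hulubdedi] → [holubdedi]
  Rule 3 Final Devoicing: no change — [holubdedi]
/getlegad/:
  Rule 1 Intervocalic Voicing: no change — [getlegad]
  Rule 2 Vowel Lowering: no change — [getlegad]
  Rule 3 Final Devoicing: [getlegad] → [getlegat]
/moyolaz/:
  Rule 1 Intervocalic Voicing: no change — [moyolaz]
  Rule 2 Vowel Lowering: no change — [moyolaz]
  Rule 3 Final Devoicing: [moyolaz] → [moyolas]

[holubdedi], [getlegat], [moyolas]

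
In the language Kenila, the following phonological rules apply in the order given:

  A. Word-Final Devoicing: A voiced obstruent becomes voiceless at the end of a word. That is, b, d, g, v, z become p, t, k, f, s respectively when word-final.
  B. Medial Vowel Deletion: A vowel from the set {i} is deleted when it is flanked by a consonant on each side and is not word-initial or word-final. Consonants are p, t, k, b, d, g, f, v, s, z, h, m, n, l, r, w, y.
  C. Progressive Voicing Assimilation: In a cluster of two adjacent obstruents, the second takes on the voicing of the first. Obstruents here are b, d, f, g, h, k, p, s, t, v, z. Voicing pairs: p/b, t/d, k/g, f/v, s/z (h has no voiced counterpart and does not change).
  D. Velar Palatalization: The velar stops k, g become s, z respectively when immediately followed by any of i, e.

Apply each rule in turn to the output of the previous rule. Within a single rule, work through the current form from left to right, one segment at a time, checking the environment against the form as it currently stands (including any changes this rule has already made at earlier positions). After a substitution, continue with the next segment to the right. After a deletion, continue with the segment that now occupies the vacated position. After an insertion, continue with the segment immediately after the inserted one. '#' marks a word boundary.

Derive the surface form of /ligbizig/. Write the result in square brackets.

A Word-Final Devoicing: [ligbizig] → [ligbizik]
B Medial Vowel Deletion: [ligbizik] → [lgbzk]
C Progressive Voicing Assimilation: [lgbzk] → [lgbzg]
D Velar Palatalization: no change — [lgbzg]

[lgbzg]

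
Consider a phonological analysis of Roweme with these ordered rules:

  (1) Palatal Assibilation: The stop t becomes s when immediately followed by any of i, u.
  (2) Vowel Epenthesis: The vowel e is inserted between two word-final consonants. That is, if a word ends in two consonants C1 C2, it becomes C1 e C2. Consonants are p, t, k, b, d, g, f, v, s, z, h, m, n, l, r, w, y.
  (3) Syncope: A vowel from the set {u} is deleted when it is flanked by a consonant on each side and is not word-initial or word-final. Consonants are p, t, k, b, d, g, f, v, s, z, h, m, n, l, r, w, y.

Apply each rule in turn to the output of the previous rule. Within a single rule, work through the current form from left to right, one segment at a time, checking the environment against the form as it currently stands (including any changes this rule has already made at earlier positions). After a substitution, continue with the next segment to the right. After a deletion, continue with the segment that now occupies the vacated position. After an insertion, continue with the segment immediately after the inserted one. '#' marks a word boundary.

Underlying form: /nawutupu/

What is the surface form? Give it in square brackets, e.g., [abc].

[nawspu]

(1) Palatal Assibilation: [nawutupu] → [nawusupu]
(2) Vowel Epenthesis: no change — [nawusupu]
(3) Syncope: [nawusupu] → [nawspu]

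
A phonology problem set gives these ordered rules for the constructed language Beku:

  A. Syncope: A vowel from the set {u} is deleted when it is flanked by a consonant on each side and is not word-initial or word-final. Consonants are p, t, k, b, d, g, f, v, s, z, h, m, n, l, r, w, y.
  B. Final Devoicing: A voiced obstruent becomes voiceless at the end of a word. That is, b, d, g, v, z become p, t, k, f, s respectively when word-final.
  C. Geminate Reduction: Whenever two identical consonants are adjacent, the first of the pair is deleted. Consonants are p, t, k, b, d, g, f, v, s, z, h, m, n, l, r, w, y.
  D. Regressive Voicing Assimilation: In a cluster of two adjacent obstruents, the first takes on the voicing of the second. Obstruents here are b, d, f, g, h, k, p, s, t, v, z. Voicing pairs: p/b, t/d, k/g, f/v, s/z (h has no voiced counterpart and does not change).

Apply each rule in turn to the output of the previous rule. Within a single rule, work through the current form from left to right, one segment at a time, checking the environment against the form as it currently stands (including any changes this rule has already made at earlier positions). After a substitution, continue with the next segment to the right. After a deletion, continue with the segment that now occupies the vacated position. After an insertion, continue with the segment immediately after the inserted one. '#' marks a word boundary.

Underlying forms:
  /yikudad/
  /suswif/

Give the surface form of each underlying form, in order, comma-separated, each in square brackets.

/yikudad/:
  A Syncope: [yikudad] → [yikdad]
  B Final Devoicing: [yikdad] → [yikdat]
  C Geminate Reduction: no change — [yikdat]
  D Regressive Voicing Assimilation: [yikdat] → [yigdat]
/suswif/:
  A Syncope: [suswif] → [sswif]
  B Final Devoicing: no change — [sswif]
  C Geminate Reduction: [sswif] → [swif]
  D Regressive Voicing Assimilation: no change — [swif]

[yigdat], [swif]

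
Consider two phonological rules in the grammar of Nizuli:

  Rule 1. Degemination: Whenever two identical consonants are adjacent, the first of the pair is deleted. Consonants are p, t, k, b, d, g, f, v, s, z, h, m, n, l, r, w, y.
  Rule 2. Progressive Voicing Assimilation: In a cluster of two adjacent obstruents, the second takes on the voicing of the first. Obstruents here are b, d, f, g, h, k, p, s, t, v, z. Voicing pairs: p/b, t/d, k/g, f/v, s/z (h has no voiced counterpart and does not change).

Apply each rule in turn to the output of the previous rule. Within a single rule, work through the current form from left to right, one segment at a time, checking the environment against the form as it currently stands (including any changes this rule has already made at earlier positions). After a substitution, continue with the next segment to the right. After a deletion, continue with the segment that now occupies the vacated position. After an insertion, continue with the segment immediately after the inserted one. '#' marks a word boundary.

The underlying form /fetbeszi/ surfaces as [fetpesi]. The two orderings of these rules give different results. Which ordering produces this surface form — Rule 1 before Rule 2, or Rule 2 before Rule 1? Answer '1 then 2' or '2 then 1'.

Order 1 then 2:
  1 Degemination: no change — [fetbeszi]
  2 Progressive Voicing Assimilation: [fetbeszi] → [fetpessi]
  result: [fetpessi]
Order 2 then 1:
  2 Progressive Voicing Assimilation: [fetbeszi] → [fetpessi]
  1 Degemination: [fetpessi] → [fetpesi]
  result: [fetpesi]

2 then 1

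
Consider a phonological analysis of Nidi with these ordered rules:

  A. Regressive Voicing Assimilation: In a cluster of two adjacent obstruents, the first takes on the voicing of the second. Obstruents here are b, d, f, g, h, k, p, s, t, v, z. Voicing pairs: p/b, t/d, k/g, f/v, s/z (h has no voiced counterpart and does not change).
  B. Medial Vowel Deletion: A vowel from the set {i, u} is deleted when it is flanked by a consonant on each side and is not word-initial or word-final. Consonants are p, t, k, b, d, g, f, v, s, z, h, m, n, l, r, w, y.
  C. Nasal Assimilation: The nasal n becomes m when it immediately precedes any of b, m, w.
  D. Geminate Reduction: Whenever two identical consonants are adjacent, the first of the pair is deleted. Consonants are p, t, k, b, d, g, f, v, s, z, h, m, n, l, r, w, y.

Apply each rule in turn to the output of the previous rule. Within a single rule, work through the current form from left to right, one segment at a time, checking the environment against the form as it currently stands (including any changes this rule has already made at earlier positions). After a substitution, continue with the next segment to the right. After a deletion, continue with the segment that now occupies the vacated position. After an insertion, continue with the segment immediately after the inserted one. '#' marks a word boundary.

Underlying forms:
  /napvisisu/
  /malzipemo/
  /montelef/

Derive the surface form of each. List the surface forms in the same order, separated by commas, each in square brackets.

[nabvsu], [malzpemo], [montelef]

/napvisisu/:
  A Regressive Voicing Assimilation: [napvisisu] → [nabvisisu]
  B Medial Vowel Deletion: [nabvisisu] → [nabvssu]
  C Nasal Assimilation: no change — [nabvssu]
  D Geminate Reduction: [nabvssu] → [nabvsu]
/malzipemo/:
  A Regressive Voicing Assimilation: no change — [malzipemo]
  B Medial Vowel Deletion: [malzipemo] → [malzpemo]
  C Nasal Assimilation: no change — [malzpemo]
  D Geminate Reduction: no change — [malzpemo]
/montelef/:
  A Regressive Voicing Assimilation: no change — [montelef]
  B Medial Vowel Deletion: no change — [montelef]
  C Nasal Assimilation: no change — [montelef]
  D Geminate Reduction: no change — [montelef]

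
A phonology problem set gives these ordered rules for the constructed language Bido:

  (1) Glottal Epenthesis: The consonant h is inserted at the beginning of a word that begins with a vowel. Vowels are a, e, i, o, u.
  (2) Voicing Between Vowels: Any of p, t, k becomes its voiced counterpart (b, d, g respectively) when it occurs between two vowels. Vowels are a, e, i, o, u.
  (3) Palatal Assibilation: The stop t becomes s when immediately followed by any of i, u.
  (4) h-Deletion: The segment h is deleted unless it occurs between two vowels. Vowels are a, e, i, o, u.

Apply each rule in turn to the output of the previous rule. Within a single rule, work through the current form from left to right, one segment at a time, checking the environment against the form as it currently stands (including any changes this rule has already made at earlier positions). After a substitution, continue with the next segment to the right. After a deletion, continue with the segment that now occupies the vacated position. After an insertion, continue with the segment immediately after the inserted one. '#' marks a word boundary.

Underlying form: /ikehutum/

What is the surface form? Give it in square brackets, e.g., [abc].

(1) Glottal Epenthesis: [ikehutum] → [hikehutum]
(2) Voicing Between Vowels: [hikehutum] → [higehudum]
(3) Palatal Assibilation: no change — [higehudum]
(4) h-Deletion: [higehudum] → [igehudum]

[igehudum]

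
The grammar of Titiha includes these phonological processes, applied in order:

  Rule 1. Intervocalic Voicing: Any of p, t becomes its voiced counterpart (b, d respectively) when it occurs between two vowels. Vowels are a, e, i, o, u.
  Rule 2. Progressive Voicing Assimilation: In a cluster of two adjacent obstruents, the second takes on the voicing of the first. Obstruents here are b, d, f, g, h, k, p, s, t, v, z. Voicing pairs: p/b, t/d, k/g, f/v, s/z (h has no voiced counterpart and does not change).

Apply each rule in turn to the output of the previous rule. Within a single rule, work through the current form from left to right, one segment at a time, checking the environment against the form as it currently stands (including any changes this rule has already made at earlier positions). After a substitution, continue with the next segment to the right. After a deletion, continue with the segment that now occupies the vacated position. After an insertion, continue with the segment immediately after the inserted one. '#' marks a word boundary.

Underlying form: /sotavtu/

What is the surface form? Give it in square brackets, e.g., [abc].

[sodavdu]

Rule 1 Intervocalic Voicing: [sotavtu] → [sodavtu]
Rule 2 Progressive Voicing Assimilation: [sodavtu] → [sodavdu]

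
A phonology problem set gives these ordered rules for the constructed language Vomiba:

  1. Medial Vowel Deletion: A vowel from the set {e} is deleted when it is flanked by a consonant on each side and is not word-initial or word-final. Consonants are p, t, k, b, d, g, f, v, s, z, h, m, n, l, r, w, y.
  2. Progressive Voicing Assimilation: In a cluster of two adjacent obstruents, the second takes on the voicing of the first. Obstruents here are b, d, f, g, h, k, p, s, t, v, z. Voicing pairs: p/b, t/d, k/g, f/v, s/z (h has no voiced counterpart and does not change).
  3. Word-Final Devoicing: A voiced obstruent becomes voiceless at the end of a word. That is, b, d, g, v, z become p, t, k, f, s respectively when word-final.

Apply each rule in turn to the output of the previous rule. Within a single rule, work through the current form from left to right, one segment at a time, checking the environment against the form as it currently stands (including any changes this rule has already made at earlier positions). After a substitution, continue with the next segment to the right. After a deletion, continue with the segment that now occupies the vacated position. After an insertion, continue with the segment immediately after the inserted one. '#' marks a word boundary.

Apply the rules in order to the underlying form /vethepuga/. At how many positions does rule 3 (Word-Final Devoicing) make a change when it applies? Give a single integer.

1 Medial Vowel Deletion: [vethepuga] → [vthpuga]
2 Progressive Voicing Assimilation: [vthpuga] → [vdhpuga]
3 Word-Final Devoicing: no change — [vdhpuga]
Rule 3 changed 0 position(s).

0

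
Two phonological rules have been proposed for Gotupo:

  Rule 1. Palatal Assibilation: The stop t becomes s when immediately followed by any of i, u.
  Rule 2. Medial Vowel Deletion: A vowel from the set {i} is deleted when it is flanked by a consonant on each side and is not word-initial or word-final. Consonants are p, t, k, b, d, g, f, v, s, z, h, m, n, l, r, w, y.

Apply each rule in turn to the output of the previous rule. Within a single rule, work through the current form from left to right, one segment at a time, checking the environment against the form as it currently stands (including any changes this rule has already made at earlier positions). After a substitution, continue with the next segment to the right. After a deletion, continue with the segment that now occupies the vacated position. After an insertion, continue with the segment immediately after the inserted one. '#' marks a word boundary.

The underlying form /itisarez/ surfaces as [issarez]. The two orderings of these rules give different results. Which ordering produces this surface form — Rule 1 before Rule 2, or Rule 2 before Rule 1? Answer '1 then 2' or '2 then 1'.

1 then 2

Order 1 then 2:
  1 Palatal Assibilation: [itisarez] → [isisarez]
  2 Medial Vowel Deletion: [isisarez] → [issarez]
  result: [issarez]
Order 2 then 1:
  2 Medial Vowel Deletion: [itisarez] → [itsarez]
  1 Palatal Assibilation: no change — [itsarez]
  result: [itsarez]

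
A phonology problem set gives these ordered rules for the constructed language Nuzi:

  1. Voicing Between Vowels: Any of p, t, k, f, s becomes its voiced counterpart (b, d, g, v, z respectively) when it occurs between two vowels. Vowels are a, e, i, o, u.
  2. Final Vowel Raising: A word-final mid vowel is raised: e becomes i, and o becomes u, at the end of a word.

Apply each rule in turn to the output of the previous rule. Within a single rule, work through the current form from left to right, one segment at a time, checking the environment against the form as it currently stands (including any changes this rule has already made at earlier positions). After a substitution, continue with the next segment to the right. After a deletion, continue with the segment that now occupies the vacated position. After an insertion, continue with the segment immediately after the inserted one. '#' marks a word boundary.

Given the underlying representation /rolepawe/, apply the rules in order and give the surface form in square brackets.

[rolebawi]

1 Voicing Between Vowels: [rolepawe] → [rolebawe]
2 Final Vowel Raising: [rolebawe] → [rolebawi]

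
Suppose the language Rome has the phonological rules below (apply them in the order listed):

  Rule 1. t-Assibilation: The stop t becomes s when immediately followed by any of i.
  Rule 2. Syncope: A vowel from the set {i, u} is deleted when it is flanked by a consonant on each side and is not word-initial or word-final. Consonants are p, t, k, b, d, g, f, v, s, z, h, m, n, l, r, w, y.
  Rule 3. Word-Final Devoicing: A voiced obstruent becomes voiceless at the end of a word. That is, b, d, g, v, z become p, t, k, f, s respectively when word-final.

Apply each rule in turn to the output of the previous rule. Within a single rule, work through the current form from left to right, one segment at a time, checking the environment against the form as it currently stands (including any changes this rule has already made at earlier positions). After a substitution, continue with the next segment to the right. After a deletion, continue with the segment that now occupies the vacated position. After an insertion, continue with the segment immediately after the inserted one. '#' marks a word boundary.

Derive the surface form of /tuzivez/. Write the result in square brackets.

[tzves]

Rule 1 t-Assibilation: no change — [tuzivez]
Rule 2 Syncope: [tuzivez] → [tzvez]
Rule 3 Word-Final Devoicing: [tzvez] → [tzves]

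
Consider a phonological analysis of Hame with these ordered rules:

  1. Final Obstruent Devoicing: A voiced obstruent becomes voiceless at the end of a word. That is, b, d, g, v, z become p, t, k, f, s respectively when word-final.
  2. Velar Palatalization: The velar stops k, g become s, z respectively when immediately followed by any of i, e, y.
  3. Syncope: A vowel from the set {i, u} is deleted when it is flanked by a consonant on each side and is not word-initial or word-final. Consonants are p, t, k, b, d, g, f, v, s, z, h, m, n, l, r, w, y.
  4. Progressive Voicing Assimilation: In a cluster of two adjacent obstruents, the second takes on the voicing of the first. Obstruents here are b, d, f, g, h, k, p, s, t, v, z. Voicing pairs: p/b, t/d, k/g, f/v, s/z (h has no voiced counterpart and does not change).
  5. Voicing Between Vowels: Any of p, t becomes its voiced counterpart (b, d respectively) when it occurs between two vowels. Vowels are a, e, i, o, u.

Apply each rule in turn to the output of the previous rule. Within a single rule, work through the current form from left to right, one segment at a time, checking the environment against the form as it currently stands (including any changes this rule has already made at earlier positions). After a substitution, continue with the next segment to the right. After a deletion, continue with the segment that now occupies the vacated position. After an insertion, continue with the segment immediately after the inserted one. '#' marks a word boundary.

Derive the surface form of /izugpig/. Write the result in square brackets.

1 Final Obstruent Devoicing: [izugpig] → [izugpik]
2 Velar Palatalization: no change — [izugpik]
3 Syncope: [izugpik] → [izgpk]
4 Progressive Voicing Assimilation: [izgpk] → [izgbg]
5 Voicing Between Vowels: no change — [izgbg]

[izgbg]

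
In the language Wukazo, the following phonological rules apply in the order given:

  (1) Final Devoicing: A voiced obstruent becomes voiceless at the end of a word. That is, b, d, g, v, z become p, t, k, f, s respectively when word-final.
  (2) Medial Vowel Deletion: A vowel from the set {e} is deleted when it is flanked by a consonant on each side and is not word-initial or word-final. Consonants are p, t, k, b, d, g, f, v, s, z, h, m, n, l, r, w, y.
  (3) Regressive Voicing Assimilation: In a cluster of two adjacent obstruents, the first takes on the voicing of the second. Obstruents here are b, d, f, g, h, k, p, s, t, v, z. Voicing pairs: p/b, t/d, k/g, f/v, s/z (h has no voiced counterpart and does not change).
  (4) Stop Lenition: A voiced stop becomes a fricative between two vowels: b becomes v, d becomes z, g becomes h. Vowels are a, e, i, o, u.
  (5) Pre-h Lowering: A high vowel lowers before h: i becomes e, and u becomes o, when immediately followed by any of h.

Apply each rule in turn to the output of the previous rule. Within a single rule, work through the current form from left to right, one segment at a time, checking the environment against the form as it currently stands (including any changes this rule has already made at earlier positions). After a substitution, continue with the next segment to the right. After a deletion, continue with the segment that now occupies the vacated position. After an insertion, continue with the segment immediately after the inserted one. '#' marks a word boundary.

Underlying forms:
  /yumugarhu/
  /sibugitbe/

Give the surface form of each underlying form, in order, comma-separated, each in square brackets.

/yumugarhu/:
  (1) Final Devoicing: no change — [yumugarhu]
  (2) Medial Vowel Deletion: no change — [yumugarhu]
  (3) Regressive Voicing Assimilation: no change — [yumugarhu]
  (4) Stop Lenition: [yumugarhu] → [yumuharhu]
  (5) Pre-h Lowering: [yumuharhu] → [yumoharhu]
/sibugitbe/:
  (1) Final Devoicing: no change — [sibugitbe]
  (2) Medial Vowel Deletion: no change — [sibugitbe]
  (3) Regressive Voicing Assimilation: [sibugitbe] → [sibugidbe]
  (4) Stop Lenition: [sibugidbe] → [sivuhidbe]
  (5) Pre-h Lowering: [sivuhidbe] → [sivohidbe]

[yumoharhu], [sivohidbe]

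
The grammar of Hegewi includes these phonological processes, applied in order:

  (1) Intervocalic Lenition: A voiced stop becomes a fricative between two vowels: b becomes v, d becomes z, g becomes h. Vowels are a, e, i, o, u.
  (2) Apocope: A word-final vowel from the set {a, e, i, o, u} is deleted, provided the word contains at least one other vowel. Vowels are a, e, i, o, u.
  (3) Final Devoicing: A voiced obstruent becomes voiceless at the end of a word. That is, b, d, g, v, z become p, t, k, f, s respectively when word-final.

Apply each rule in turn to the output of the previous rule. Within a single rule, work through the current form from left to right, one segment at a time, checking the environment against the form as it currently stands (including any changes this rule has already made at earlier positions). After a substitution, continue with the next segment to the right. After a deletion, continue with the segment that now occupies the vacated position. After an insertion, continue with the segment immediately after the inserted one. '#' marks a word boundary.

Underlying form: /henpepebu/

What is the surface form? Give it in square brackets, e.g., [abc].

(1) Intervocalic Lenition: [henpepebu] → [henpepevu]
(2) Apocope: [henpepevu] → [henpepev]
(3) Final Devoicing: [henpepev] → [henpepef]

[henpepef]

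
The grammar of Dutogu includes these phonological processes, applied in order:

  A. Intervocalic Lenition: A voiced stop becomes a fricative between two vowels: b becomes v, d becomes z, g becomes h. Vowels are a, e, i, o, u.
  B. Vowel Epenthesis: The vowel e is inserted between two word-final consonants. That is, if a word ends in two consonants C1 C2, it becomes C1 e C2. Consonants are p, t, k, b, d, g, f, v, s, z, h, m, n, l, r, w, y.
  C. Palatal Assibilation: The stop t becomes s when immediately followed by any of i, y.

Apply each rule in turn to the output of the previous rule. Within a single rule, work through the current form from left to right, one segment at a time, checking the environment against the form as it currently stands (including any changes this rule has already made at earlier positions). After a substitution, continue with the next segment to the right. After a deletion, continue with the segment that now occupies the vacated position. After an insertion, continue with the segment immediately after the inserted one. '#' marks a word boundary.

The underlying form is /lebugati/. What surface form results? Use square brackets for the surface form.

[levuhasi]

A Intervocalic Lenition: [lebugati] → [levuhati]
B Vowel Epenthesis: no change — [levuhati]
C Palatal Assibilation: [levuhati] → [levuhasi]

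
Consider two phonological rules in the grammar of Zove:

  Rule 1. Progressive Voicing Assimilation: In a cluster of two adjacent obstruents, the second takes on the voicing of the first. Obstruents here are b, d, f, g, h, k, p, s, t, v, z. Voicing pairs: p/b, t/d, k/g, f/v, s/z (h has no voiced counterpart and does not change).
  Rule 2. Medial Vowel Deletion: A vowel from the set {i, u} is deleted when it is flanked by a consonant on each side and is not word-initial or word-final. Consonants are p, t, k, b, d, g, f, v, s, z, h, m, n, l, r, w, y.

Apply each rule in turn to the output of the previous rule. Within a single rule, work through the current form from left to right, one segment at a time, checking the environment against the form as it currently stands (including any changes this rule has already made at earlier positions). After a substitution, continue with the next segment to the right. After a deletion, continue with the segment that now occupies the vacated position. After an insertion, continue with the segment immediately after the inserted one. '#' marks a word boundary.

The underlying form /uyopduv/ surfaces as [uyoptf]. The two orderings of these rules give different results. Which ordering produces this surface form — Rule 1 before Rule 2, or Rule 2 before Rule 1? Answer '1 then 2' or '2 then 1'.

2 then 1

Order 1 then 2:
  1 Progressive Voicing Assimilation: [uyopduv] → [uyoptuv]
  2 Medial Vowel Deletion: [uyoptuv] → [uyoptv]
  result: [uyoptv]
Order 2 then 1:
  2 Medial Vowel Deletion: [uyopduv] → [uyopdv]
  1 Progressive Voicing Assimilation: [uyopdv] → [uyoptf]
  result: [uyoptf]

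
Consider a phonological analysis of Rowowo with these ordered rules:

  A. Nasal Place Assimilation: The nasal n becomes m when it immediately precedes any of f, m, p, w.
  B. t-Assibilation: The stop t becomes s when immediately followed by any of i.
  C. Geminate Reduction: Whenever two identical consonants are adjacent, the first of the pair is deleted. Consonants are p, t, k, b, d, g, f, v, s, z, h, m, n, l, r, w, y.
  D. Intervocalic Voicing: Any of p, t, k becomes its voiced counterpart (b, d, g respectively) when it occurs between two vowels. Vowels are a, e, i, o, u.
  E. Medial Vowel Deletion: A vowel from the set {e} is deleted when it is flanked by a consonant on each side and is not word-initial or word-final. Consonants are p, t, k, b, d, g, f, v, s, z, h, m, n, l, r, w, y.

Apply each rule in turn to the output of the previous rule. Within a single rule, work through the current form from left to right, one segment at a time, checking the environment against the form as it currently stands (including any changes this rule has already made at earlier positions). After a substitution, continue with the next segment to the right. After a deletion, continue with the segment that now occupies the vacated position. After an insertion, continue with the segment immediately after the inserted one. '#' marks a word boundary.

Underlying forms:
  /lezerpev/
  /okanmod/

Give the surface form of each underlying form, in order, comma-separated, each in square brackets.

/lezerpev/:
  A Nasal Place Assimilation: no change — [lezerpev]
  B t-Assibilation: no change — [lezerpev]
  C Geminate Reduction: no change — [lezerpev]
  D Intervocalic Voicing: no change — [lezerpev]
  E Medial Vowel Deletion: [lezerpev] → [lzrpv]
/okanmod/:
  A Nasal Place Assimilation: [okanmod] → [okammod]
  B t-Assibilation: no change — [okammod]
  C Geminate Reduction: [okammod] → [okamod]
  D Intervocalic Voicing: [okamod] → [ogamod]
  E Medial Vowel Deletion: no change — [ogamod]

[lzrpv], [ogamod]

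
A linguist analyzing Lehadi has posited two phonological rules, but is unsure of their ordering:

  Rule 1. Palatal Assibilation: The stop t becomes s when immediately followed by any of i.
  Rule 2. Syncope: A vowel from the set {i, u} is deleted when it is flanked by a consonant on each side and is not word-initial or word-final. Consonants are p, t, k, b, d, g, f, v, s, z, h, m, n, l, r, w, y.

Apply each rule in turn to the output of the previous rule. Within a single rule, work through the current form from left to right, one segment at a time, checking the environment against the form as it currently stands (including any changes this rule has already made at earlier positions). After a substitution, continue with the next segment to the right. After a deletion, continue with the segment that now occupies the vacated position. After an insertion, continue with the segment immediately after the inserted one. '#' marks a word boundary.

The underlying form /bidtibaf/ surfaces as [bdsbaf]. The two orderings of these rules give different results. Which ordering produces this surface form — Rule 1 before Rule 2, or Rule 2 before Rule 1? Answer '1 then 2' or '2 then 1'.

1 then 2

Order 1 then 2:
  1 Palatal Assibilation: [bidtibaf] → [bidsibaf]
  2 Syncope: [bidsibaf] → [bdsbaf]
  result: [bdsbaf]
Order 2 then 1:
  2 Syncope: [bidtibaf] → [bdtbaf]
  1 Palatal Assibilation: no change — [bdtbaf]
  result: [bdtbaf]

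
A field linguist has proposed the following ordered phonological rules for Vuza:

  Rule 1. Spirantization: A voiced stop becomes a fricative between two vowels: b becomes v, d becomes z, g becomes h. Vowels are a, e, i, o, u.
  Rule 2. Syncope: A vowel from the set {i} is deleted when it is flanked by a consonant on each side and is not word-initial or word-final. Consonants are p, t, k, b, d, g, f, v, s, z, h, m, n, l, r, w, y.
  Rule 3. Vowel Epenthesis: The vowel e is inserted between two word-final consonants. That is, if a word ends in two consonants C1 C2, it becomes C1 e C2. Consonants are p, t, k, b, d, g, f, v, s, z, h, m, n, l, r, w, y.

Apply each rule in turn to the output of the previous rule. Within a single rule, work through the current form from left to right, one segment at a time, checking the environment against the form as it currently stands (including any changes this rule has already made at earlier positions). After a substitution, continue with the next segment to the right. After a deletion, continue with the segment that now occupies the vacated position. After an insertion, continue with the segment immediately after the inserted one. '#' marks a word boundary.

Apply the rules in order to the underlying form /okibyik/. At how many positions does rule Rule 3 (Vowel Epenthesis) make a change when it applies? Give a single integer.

Rule 1 Spirantization: no change — [okibyik]
Rule 2 Syncope: [okibyik] → [okbyk]
Rule 3 Vowel Epenthesis: [okbyk] → [okbyek]
Rule Rule 3 changed 1 position(s).

1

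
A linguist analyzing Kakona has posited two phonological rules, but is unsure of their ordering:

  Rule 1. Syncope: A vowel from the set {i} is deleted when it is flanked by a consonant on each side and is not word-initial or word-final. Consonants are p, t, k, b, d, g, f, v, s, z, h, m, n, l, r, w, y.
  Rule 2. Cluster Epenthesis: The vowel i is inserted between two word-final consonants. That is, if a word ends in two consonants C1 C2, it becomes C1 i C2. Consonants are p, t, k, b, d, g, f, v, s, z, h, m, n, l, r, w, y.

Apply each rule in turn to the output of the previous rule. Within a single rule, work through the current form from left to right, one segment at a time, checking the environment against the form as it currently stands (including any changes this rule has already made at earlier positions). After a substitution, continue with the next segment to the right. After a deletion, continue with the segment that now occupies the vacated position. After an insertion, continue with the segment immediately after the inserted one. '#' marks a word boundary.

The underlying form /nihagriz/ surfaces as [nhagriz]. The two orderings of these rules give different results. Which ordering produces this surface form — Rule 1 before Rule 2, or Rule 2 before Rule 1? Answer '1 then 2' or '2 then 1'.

1 then 2

Order 1 then 2:
  1 Syncope: [nihagriz] → [nhagrz]
  2 Cluster Epenthesis: [nhagrz] → [nhagriz]
  result: [nhagriz]
Order 2 then 1:
  2 Cluster Epenthesis: no change — [nihagriz]
  1 Syncope: [nihagriz] → [nhagrz]
  result: [nhagrz]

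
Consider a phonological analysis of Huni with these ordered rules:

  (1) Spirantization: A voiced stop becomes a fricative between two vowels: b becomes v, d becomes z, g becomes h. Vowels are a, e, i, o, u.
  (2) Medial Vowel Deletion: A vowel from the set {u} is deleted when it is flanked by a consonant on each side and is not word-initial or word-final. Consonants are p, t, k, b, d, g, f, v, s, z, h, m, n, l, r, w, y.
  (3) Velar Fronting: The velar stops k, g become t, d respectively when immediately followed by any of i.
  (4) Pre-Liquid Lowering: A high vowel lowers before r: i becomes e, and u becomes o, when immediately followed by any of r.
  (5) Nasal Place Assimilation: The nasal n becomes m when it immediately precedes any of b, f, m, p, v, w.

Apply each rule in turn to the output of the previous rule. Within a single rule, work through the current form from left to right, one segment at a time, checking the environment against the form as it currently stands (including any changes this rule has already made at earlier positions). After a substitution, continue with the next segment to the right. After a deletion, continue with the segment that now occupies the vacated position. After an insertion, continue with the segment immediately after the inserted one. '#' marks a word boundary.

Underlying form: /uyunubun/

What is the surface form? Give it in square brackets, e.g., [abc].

(1) Spirantization: [uyunubun] → [uyunuvun]
(2) Medial Vowel Deletion: [uyunuvun] → [uynvn]
(3) Velar Fronting: no change — [uynvn]
(4) Pre-Liquid Lowering: no change — [uynvn]
(5) Nasal Place Assimilation: [uynvn] → [uymvn]

[uymvn]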